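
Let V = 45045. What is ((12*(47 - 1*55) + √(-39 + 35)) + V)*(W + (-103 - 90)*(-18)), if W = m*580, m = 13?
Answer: 495068286 + 22028*I ≈ 4.9507e+8 + 22028.0*I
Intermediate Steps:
W = 7540 (W = 13*580 = 7540)
((12*(47 - 1*55) + √(-39 + 35)) + V)*(W + (-103 - 90)*(-18)) = ((12*(47 - 1*55) + √(-39 + 35)) + 45045)*(7540 + (-103 - 90)*(-18)) = ((12*(47 - 55) + √(-4)) + 45045)*(7540 - 193*(-18)) = ((12*(-8) + 2*I) + 45045)*(7540 + 3474) = ((-96 + 2*I) + 45045)*11014 = (44949 + 2*I)*11014 = 495068286 + 22028*I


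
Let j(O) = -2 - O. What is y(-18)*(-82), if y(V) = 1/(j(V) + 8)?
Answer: -41/12 ≈ -3.4167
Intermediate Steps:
y(V) = 1/(6 - V) (y(V) = 1/((-2 - V) + 8) = 1/(6 - V))
y(-18)*(-82) = -1/(-6 - 18)*(-82) = -1/(-24)*(-82) = -1*(-1/24)*(-82) = (1/24)*(-82) = -41/12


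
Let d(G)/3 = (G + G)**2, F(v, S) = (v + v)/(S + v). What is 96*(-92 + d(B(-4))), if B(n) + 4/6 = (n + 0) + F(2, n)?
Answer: 42368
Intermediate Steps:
F(v, S) = 2*v/(S + v) (F(v, S) = (2*v)/(S + v) = 2*v/(S + v))
B(n) = -2/3 + n + 4/(2 + n) (B(n) = -2/3 + ((n + 0) + 2*2/(n + 2)) = -2/3 + (n + 2*2/(2 + n)) = -2/3 + (n + 4/(2 + n)) = -2/3 + n + 4/(2 + n))
d(G) = 12*G**2 (d(G) = 3*(G + G)**2 = 3*(2*G)**2 = 3*(4*G**2) = 12*G**2)
96*(-92 + d(B(-4))) = 96*(-92 + 12*((12 + (-2 + 3*(-4))*(2 - 4))/(3*(2 - 4)))**2) = 96*(-92 + 12*((1/3)*(12 + (-2 - 12)*(-2))/(-2))**2) = 96*(-92 + 12*((1/3)*(-1/2)*(12 - 14*(-2)))**2) = 96*(-92 + 12*((1/3)*(-1/2)*(12 + 28))**2) = 96*(-92 + 12*((1/3)*(-1/2)*40)**2) = 96*(-92 + 12*(-20/3)**2) = 96*(-92 + 12*(400/9)) = 96*(-92 + 1600/3) = 96*(1324/3) = 42368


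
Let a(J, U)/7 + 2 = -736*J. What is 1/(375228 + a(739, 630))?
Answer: -1/3432114 ≈ -2.9137e-7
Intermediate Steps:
a(J, U) = -14 - 5152*J (a(J, U) = -14 + 7*(-736*J) = -14 - 5152*J)
1/(375228 + a(739, 630)) = 1/(375228 + (-14 - 5152*739)) = 1/(375228 + (-14 - 3807328)) = 1/(375228 - 3807342) = 1/(-3432114) = -1/3432114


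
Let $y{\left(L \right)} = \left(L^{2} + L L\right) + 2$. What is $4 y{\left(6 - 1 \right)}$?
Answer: $208$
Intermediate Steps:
$y{\left(L \right)} = 2 + 2 L^{2}$ ($y{\left(L \right)} = \left(L^{2} + L^{2}\right) + 2 = 2 L^{2} + 2 = 2 + 2 L^{2}$)
$4 y{\left(6 - 1 \right)} = 4 \left(2 + 2 \left(6 - 1\right)^{2}\right) = 4 \left(2 + 2 \cdot 5^{2}\right) = 4 \left(2 + 2 \cdot 25\right) = 4 \left(2 + 50\right) = 4 \cdot 52 = 208$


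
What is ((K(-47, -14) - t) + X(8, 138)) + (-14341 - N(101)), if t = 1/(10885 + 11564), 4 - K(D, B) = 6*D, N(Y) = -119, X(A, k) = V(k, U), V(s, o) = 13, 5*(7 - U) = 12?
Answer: -312557428/22449 ≈ -13923.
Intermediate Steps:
U = 23/5 (U = 7 - ⅕*12 = 7 - 12/5 = 23/5 ≈ 4.6000)
X(A, k) = 13
K(D, B) = 4 - 6*D
t = 1/22449 ≈ 4.4545e-5
((K(-47, -14) - t) + X(8, 138)) + (-14341 - N(101)) = (((4 - 6*(-47)) - 1*1/22449) + 13) + (-14341 - 1*(-119)) = (((4 + 282) - 1/22449) + 13) + (-14341 + 119) = ((286 - 1/22449) + 13) - 14222 = (6420413/22449 + 13) - 14222 = 6712250/22449 - 14222 = -312557428/22449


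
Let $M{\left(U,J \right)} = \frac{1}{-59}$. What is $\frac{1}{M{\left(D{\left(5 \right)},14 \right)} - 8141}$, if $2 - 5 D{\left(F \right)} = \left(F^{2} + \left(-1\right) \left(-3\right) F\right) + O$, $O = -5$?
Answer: $- \frac{59}{480320} \approx -0.00012283$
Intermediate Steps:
$D{\left(F \right)} = \frac{7}{5} - \frac{3 F}{5} - \frac{F^{2}}{5}$ ($D{\left(F \right)} = \frac{2}{5} - \frac{\left(F^{2} + \left(-1\right) \left(-3\right) F\right) - 5}{5} = \frac{2}{5} - \frac{\left(F^{2} + 3 F\right) - 5}{5} = \frac{2}{5} - \frac{-5 + F^{2} + 3 F}{5} = \frac{2}{5} - \left(-1 + \frac{F^{2}}{5} + \frac{3 F}{5}\right) = \frac{7}{5} - \frac{3 F}{5} - \frac{F^{2}}{5}$)
$M{\left(U,J \right)} = - \frac{1}{59}$
$\frac{1}{M{\left(D{\left(5 \right)},14 \right)} - 8141} = \frac{1}{- \frac{1}{59} - 8141} = \frac{1}{- \frac{480320}{59}} = - \frac{59}{480320}$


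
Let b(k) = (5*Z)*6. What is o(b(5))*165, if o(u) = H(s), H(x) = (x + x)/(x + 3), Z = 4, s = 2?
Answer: 132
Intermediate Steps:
H(x) = 2*x/(3 + x) (H(x) = (2*x)/(3 + x) = 2*x/(3 + x))
b(k) = 120 (b(k) = (5*4)*6 = 20*6 = 120)
o(u) = 4/5 (o(u) = 2*2/(3 + 2) = 2*2/5 = 2*2*(1/5) = 4/5)
o(b(5))*165 = (4/5)*165 = 132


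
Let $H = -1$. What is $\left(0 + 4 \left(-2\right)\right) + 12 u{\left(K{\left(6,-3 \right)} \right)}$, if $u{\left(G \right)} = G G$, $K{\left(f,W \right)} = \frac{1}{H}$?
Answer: $4$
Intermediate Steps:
$K{\left(f,W \right)} = -1$ ($K{\left(f,W \right)} = \frac{1}{-1} = -1$)
$u{\left(G \right)} = G^{2}$
$\left(0 + 4 \left(-2\right)\right) + 12 u{\left(K{\left(6,-3 \right)} \right)} = \left(0 + 4 \left(-2\right)\right) + 12 \left(-1\right)^{2} = \left(0 - 8\right) + 12 \cdot 1 = -8 + 12 = 4$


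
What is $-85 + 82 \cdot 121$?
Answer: $9837$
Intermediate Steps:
$-85 + 82 \cdot 121 = -85 + 9922 = 9837$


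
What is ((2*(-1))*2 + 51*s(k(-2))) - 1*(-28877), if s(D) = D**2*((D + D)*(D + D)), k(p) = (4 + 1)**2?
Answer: 79716373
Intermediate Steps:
k(p) = 25 (k(p) = 5**2 = 25)
s(D) = 4*D**4 (s(D) = D**2*((2*D)*(2*D)) = D**2*(4*D**2) = 4*D**4)
((2*(-1))*2 + 51*s(k(-2))) - 1*(-28877) = ((2*(-1))*2 + 51*(4*25**4)) - 1*(-28877) = (-2*2 + 51*(4*390625)) + 28877 = (-4 + 51*1562500) + 28877 = (-4 + 79687500) + 28877 = 79687496 + 28877 = 79716373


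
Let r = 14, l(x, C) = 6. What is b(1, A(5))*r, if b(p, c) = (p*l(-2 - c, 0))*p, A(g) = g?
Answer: 84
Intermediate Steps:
b(p, c) = 6*p² (b(p, c) = (p*6)*p = (6*p)*p = 6*p²)
b(1, A(5))*r = (6*1²)*14 = (6*1)*14 = 6*14 = 84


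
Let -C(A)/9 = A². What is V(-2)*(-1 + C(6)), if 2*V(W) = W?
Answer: 325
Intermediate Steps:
C(A) = -9*A²
V(W) = W/2
V(-2)*(-1 + C(6)) = ((½)*(-2))*(-1 - 9*6²) = -(-1 - 9*36) = -(-1 - 324) = -1*(-325) = 325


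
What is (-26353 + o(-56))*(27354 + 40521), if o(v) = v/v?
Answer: -1788642000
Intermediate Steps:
o(v) = 1
(-26353 + o(-56))*(27354 + 40521) = (-26353 + 1)*(27354 + 40521) = -26352*67875 = -1788642000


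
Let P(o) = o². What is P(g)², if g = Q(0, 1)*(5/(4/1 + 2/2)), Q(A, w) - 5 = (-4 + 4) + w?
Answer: 1296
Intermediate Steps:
Q(A, w) = 5 + w (Q(A, w) = 5 + ((-4 + 4) + w) = 5 + (0 + w) = 5 + w)
g = 6 (g = (5 + 1)*(5/(4/1 + 2/2)) = 6*(5/(4*1 + 2*(½))) = 6*(5/(4 + 1)) = 6*(5/5) = 6*(5*(⅕)) = 6*1 = 6)
P(g)² = (6²)² = 36² = 1296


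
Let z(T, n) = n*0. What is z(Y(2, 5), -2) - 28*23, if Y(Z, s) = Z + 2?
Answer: -644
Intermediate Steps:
Y(Z, s) = 2 + Z
z(T, n) = 0
z(Y(2, 5), -2) - 28*23 = 0 - 28*23 = 0 - 644 = -644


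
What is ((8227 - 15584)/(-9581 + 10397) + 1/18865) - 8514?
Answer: -131201942749/15393840 ≈ -8523.0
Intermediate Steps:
((8227 - 15584)/(-9581 + 10397) + 1/18865) - 8514 = (-7357/816 + 1/18865) - 8514 = -138788989/15393840 - 8514 = -131201942749/15393840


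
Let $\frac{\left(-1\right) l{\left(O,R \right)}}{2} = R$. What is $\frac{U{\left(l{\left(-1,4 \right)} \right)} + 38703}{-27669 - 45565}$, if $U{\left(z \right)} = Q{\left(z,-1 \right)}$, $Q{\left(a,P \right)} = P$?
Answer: $- \frac{19351}{36617} \approx -0.52847$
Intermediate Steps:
$l{\left(O,R \right)} = - 2 R$
$U{\left(z \right)} = -1$
$\frac{U{\left(l{\left(-1,4 \right)} \right)} + 38703}{-27669 - 45565} = \frac{-1 + 38703}{-27669 - 45565} = \frac{38702}{-73234} = 38702 \left(- \frac{1}{73234}\right) = - \frac{19351}{36617}$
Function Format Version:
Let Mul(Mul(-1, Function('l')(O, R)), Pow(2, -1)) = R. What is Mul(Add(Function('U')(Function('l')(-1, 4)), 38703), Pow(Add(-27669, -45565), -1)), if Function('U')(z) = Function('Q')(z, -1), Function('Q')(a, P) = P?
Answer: Rational(-19351, 36617) ≈ -0.52847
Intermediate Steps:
Function('l')(O, R) = Mul(-2, R)
Function('U')(z) = -1
Mul(Add(Function('U')(Function('l')(-1, 4)), 38703), Pow(Add(-27669, -45565), -1)) = Mul(Add(-1, 38703), Pow(Add(-27669, -45565), -1)) = Mul(38702, Pow(-73234, -1)) = Mul(38702, Rational(-1, 73234)) = Rational(-19351, 36617)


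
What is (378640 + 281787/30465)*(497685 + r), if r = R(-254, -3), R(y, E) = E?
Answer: 637892810002326/3385 ≈ 1.8845e+11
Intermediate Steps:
r = -3
(378640 + 281787/30465)*(497685 + r) = (378640 + 281787/30465)*(497685 - 3) = (378640 + 281787*(1/30465))*497682 = (378640 + 93929/10155)*497682 = (3845183129/10155)*497682 = 637892810002326/3385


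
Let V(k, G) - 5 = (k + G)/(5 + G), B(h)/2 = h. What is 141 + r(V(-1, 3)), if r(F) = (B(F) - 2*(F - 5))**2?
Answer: 241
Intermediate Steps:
B(h) = 2*h
V(k, G) = 5 + (G + k)/(5 + G) (V(k, G) = 5 + (k + G)/(5 + G) = 5 + (G + k)/(5 + G))
r(F) = 100 (r(F) = (2*F - 2*(F - 5))**2 = (2*F - 2*(-5 + F))**2 = (2*F + (10 - 2*F))**2 = 10**2 = 100)
141 + r(V(-1, 3)) = 141 + 100 = 241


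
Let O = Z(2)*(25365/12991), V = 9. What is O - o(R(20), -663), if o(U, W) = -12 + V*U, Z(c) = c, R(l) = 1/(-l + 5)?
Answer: 1072083/64955 ≈ 16.505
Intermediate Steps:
R(l) = 1/(5 - l)
o(U, W) = -12 + 9*U
O = 50730/12991 (O = 2*(25365/12991) = 50730/12991 ≈ 3.9050)
O - o(R(20), -663) = 50730/12991 - (-12 + 9*(-1/(-5 + 20))) = 50730/12991 - (-12 + 9*(-1/15)) = 50730/12991 - (-12 - ⅗) = 50730/12991 - 1*(-63/5) = 50730/12991 + 63/5 = 1072083/64955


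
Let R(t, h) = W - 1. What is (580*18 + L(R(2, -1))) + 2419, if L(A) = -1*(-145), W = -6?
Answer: 13004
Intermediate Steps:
R(t, h) = -7 (R(t, h) = -6 - 1 = -7)
L(A) = 145
(580*18 + L(R(2, -1))) + 2419 = (580*18 + 145) + 2419 = (10440 + 145) + 2419 = 10585 + 2419 = 13004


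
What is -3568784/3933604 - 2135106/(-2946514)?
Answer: -264601314619/1448802407057 ≈ -0.18263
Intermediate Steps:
-3568784/3933604 - 2135106/(-2946514) = -3568784*1/3933604 - 2135106*(-1/2946514) = -892196/983401 + 1067553/1473257 = -264601314619/1448802407057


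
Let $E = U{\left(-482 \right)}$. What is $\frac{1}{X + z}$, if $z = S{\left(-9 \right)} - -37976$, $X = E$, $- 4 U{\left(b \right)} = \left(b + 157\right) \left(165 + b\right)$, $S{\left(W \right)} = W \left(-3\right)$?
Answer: $\frac{4}{48987} \approx 8.1654 \cdot 10^{-5}$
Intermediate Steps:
$S{\left(W \right)} = - 3 W$
$U{\left(b \right)} = - \frac{\left(157 + b\right) \left(165 + b\right)}{4}$ ($U{\left(b \right)} = - \frac{\left(b + 157\right) \left(165 + b\right)}{4} = - \frac{\left(157 + b\right) \left(165 + b\right)}{4}$)
$E = - \frac{103025}{4}$ ($E = - \frac{25905}{4} - -38801 - \frac{\left(-482\right)^{2}}{4} = - \frac{25905}{4} + 38801 - 58081 = - \frac{103025}{4} \approx -25756.0$)
$X = - \frac{103025}{4} \approx -25756.0$
$z = 38003$ ($z = \left(-3\right) \left(-9\right) - -37976 = 27 + 37976 = 38003$)
$\frac{1}{X + z} = \frac{1}{- \frac{103025}{4} + 38003} = \frac{1}{\frac{48987}{4}} = \frac{4}{48987}$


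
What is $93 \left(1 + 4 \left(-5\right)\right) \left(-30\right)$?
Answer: $53010$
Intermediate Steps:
$93 \left(1 + 4 \left(-5\right)\right) \left(-30\right) = 93 \left(1 - 20\right) \left(-30\right) = 93 \left(\left(-19\right) \left(-30\right)\right) = 93 \cdot 570 = 53010$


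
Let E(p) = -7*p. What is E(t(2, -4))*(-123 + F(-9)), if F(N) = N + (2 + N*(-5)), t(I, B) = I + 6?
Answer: 4760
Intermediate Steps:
t(I, B) = 6 + I
F(N) = 2 - 4*N (F(N) = N + (2 - 5*N) = 2 - 4*N)
E(t(2, -4))*(-123 + F(-9)) = (-7*(6 + 2))*(-123 + (2 - 4*(-9))) = (-7*8)*(-123 + (2 + 36)) = -56*(-123 + 38) = -56*(-85) = 4760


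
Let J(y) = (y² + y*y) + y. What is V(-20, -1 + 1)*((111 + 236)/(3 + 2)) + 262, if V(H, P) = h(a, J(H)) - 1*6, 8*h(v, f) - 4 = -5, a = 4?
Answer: -6523/40 ≈ -163.07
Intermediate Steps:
J(y) = y + 2*y² (J(y) = (y² + y²) + y = 2*y² + y = y + 2*y²)
h(v, f) = -⅛ (h(v, f) = ½ + (⅛)*(-5) = ½ - 5/8 = -⅛)
V(H, P) = -49/8 (V(H, P) = -⅛ - 1*6 = -⅛ - 6 = -49/8)
V(-20, -1 + 1)*((111 + 236)/(3 + 2)) + 262 = -49*(111 + 236)/(8*(3 + 2)) + 262 = -17003/(8*5) + 262 = -49/8*347/5 + 262 = -17003/40 + 262 = -6523/40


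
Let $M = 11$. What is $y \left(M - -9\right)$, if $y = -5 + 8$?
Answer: $60$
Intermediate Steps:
$y = 3$
$y \left(M - -9\right) = 3 \left(11 - -9\right) = 3 \left(11 + 9\right) = 3 \cdot 20 = 60$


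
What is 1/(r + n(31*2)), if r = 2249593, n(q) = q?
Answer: 1/2249655 ≈ 4.4451e-7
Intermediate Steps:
1/(r + n(31*2)) = 1/(2249593 + 31*2) = 1/(2249593 + 62) = 1/2249655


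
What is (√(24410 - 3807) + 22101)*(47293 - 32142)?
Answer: 334852251 + 15151*√20603 ≈ 3.3703e+8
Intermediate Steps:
(√(24410 - 3807) + 22101)*(47293 - 32142) = (√20603 + 22101)*15151 = (22101 + √20603)*15151 = 334852251 + 15151*√20603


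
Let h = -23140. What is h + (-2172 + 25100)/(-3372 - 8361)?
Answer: -271524548/11733 ≈ -23142.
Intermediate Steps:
h + (-2172 + 25100)/(-3372 - 8361) = -23140 + (-2172 + 25100)/(-3372 - 8361) = -23140 + 22928/(-11733) = -23140 + 22928*(-1/11733) = -23140 - 22928/11733 = -271524548/11733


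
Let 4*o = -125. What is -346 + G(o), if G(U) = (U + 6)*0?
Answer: -346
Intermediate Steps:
o = -125/4 (o = (¼)*(-125) = -125/4 ≈ -31.250)
G(U) = 0 (G(U) = (6 + U)*0 = 0)
-346 + G(o) = -346 + 0 = -346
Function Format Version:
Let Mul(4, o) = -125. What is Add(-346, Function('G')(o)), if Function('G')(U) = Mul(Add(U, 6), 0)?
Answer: -346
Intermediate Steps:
o = Rational(-125, 4) (o = Mul(Rational(1, 4), -125) = Rational(-125, 4) ≈ -31.250)
Function('G')(U) = 0 (Function('G')(U) = Mul(Add(6, U), 0) = 0)
Add(-346, Function('G')(o)) = Add(-346, 0) = -346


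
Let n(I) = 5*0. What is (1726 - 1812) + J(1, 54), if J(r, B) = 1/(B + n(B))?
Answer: -4643/54 ≈ -85.981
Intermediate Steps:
n(I) = 0
J(r, B) = 1/B (J(r, B) = 1/(B + 0) = 1/B)
(1726 - 1812) + J(1, 54) = (1726 - 1812) + 1/54 = -86 + 1/54 = -4643/54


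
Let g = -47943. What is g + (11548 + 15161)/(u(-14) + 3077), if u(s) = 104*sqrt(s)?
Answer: 6*(-831012*sqrt(14) + 24582317*I)/(-3077*I + 104*sqrt(14)) ≈ -47934.0 - 1.0805*I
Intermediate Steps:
g + (11548 + 15161)/(u(-14) + 3077) = -47943 + (11548 + 15161)/(104*sqrt(-14) + 3077) = -47943 + 26709/(104*(I*sqrt(14)) + 3077) = -47943 + 26709/(104*I*sqrt(14) + 3077) = -47943 + 26709/(3077 + 104*I*sqrt(14))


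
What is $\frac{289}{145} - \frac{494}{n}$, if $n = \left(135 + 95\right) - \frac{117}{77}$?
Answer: $- \frac{431133}{2550985} \approx -0.16901$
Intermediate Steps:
$n = \frac{17593}{77}$ ($n = 230 - \frac{117}{77} = \frac{17593}{77} \approx 228.48$)
$\frac{289}{145} - \frac{494}{n} = \frac{289}{145} - \frac{494}{\frac{17593}{77}} = 289 \cdot \frac{1}{145} - \frac{38038}{17593} = \frac{289}{145} - \frac{38038}{17593} = - \frac{431133}{2550985}$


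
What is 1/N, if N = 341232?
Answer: 1/341232 ≈ 2.9306e-6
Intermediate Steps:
1/N = 1/341232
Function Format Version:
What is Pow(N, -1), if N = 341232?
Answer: Rational(1, 341232) ≈ 2.9306e-6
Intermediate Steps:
Pow(N, -1) = Pow(341232, -1) = Rational(1, 341232)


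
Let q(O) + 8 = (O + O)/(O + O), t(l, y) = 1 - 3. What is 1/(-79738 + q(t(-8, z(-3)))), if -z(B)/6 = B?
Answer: -1/79745 ≈ -1.2540e-5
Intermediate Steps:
z(B) = -6*B
t(l, y) = -2
q(O) = -7 (q(O) = -8 + (O + O)/(O + O) = -8 + (2*O)/((2*O)) = -8 + (2*O)*(1/(2*O)) = -8 + 1 = -7)
1/(-79738 + q(t(-8, z(-3)))) = 1/(-79738 - 7) = 1/(-79745) = -1/79745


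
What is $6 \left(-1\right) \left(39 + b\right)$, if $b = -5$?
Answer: $-204$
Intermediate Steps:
$6 \left(-1\right) \left(39 + b\right) = 6 \left(-1\right) \left(39 - 5\right) = \left(-6\right) 34 = -204$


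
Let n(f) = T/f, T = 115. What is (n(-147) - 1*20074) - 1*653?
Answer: -3046984/147 ≈ -20728.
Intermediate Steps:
n(f) = 115/f
(n(-147) - 1*20074) - 1*653 = (115/(-147) - 1*20074) - 1*653 = (115*(-1/147) - 20074) - 653 = (-115/147 - 20074) - 653 = -2950993/147 - 653 = -3046984/147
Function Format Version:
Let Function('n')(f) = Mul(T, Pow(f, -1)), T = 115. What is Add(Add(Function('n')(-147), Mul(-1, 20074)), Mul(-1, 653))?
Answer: Rational(-3046984, 147) ≈ -20728.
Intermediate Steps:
Function('n')(f) = Mul(115, Pow(f, -1))
Add(Add(Function('n')(-147), Mul(-1, 20074)), Mul(-1, 653)) = Add(Add(Mul(115, Pow(-147, -1)), Mul(-1, 20074)), Mul(-1, 653)) = Add(Add(Mul(115, Rational(-1, 147)), -20074), -653) = Add(Add(Rational(-115, 147), -20074), -653) = Add(Rational(-2950993, 147), -653) = Rational(-3046984, 147)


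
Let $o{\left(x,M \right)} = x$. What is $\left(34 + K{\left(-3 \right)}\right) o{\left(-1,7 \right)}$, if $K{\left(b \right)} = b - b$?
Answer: $-34$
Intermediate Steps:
$K{\left(b \right)} = 0$
$\left(34 + K{\left(-3 \right)}\right) o{\left(-1,7 \right)} = \left(34 + 0\right) \left(-1\right) = 34 \left(-1\right) = -34$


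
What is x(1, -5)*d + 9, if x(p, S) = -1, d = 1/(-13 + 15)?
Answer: 17/2 ≈ 8.5000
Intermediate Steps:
d = ½ (d = 1/2 = ½ ≈ 0.50000)
x(1, -5)*d + 9 = -1*½ + 9 = -½ + 9 = 17/2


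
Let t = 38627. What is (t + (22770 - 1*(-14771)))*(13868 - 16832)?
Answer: -225761952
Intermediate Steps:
(t + (22770 - 1*(-14771)))*(13868 - 16832) = (38627 + (22770 - 1*(-14771)))*(13868 - 16832) = (38627 + (22770 + 14771))*(-2964) = (38627 + 37541)*(-2964) = 76168*(-2964) = -225761952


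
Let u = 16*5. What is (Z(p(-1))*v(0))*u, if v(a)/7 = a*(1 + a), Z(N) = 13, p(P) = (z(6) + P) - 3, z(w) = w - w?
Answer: 0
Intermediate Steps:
z(w) = 0
p(P) = -3 + P (p(P) = (0 + P) - 3 = P - 3 = -3 + P)
u = 80
v(a) = 7*a*(1 + a) (v(a) = 7*(a*(1 + a)) = 7*a*(1 + a))
(Z(p(-1))*v(0))*u = (13*(7*0*(1 + 0)))*80 = (13*(7*0*1))*80 = (13*0)*80 = 0*80 = 0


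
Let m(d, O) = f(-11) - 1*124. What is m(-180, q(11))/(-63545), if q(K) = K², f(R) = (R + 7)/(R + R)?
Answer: 1362/698995 ≈ 0.0019485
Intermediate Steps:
f(R) = (7 + R)/(2*R) (f(R) = (7 + R)/((2*R)) = (7 + R)*(1/(2*R)) = (7 + R)/(2*R))
m(d, O) = -1362/11 (m(d, O) = (½)*(7 - 11)/(-11) - 1*124 = (½)*(-1/11)*(-4) - 124 = 2/11 - 124 = -1362/11)
m(-180, q(11))/(-63545) = -1362/11/(-63545) = -1362/11*(-1/63545) = 1362/698995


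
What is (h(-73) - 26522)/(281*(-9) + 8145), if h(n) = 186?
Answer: -1646/351 ≈ -4.6895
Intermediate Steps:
(h(-73) - 26522)/(281*(-9) + 8145) = (186 - 26522)/(281*(-9) + 8145) = -26336/(-2529 + 8145) = -26336/5616 = -26336*1/5616 = -1646/351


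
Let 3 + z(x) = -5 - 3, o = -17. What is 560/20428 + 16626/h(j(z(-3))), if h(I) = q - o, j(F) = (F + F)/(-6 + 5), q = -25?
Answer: -42453931/20428 ≈ -2078.2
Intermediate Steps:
z(x) = -11 (z(x) = -3 + (-5 - 3) = -3 - 8 = -11)
j(F) = -2*F (j(F) = (2*F)/(-1) = (2*F)*(-1) = -2*F)
h(I) = -8 (h(I) = -25 - 1*(-17) = -25 + 17 = -8)
560/20428 + 16626/h(j(z(-3))) = 560/20428 + 16626/(-8) = 560*(1/20428) + 16626*(-1/8) = 140/5107 - 8313/4 = -42453931/20428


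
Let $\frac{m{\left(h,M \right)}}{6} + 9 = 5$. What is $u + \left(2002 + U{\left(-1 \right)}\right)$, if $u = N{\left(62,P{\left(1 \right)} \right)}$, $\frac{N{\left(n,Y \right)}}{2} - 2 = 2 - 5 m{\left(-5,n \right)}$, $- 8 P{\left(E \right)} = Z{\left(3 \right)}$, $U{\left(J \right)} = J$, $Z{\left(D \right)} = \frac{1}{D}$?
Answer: $2249$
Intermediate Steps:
$m{\left(h,M \right)} = -24$ ($m{\left(h,M \right)} = -54 + 6 \cdot 5 = -54 + 30 = -24$)
$P{\left(E \right)} = - \frac{1}{24}$ ($P{\left(E \right)} = - \frac{1}{8 \cdot 3} = \left(- \frac{1}{8}\right) \frac{1}{3} = - \frac{1}{24}$)
$N{\left(n,Y \right)} = 248$ ($N{\left(n,Y \right)} = 4 + 2 \left(2 - -120\right) = 4 + 2 \left(2 + 120\right) = 4 + 2 \cdot 122 = 4 + 244 = 248$)
$u = 248$
$u + \left(2002 + U{\left(-1 \right)}\right) = 248 + \left(2002 - 1\right) = 248 + 2001 = 2249$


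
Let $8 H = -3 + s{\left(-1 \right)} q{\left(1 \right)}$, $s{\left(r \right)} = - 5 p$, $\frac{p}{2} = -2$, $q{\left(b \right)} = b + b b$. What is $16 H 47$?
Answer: $3478$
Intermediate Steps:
$q{\left(b \right)} = b + b^{2}$
$p = -4$ ($p = 2 \left(-2\right) = -4$)
$s{\left(r \right)} = 20$ ($s{\left(r \right)} = \left(-5\right) \left(-4\right) = 20$)
$H = \frac{37}{8}$ ($H = \frac{-3 + 20 \cdot 1 \left(1 + 1\right)}{8} = \frac{-3 + 20 \cdot 1 \cdot 2}{8} = \frac{-3 + 20 \cdot 2}{8} = \frac{-3 + 40}{8} = \frac{1}{8} \cdot 37 = \frac{37}{8} \approx 4.625$)
$16 H 47 = 16 \cdot \frac{37}{8} \cdot 47 = 74 \cdot 47 = 3478$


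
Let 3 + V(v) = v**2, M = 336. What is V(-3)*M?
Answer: 2016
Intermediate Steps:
V(v) = -3 + v**2
V(-3)*M = (-3 + (-3)**2)*336 = (-3 + 9)*336 = 6*336 = 2016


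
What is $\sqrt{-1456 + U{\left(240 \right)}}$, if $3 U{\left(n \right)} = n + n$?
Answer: $36 i \approx 36.0 i$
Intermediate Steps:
$U{\left(n \right)} = \frac{2 n}{3}$ ($U{\left(n \right)} = \frac{n + n}{3} = \frac{2 n}{3}$)
$\sqrt{-1456 + U{\left(240 \right)}} = \sqrt{-1456 + \frac{2}{3} \cdot 240} = \sqrt{-1456 + 160} = \sqrt{-1296} = 36 i$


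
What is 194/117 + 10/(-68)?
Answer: 6011/3978 ≈ 1.5111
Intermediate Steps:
194/117 + 10/(-68) = 194*(1/117) + 10*(-1/68) = 194/117 - 5/34 = 6011/3978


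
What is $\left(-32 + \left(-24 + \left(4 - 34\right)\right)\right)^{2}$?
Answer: $7396$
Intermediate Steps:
$\left(-32 + \left(-24 + \left(4 - 34\right)\right)\right)^{2} = \left(-32 - 54\right)^{2} = \left(-86\right)^{2} = 7396$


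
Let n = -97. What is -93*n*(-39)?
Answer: -351819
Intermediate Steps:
-93*n*(-39) = -93*(-97)*(-39) = 9021*(-39) = -351819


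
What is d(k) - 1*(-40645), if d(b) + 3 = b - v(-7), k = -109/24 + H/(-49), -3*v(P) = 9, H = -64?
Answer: 47794715/1176 ≈ 40642.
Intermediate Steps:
v(P) = -3 (v(P) = -⅓*9 = -3)
k = -3805/1176 (k = -109/24 - 64/(-49) = -109*1/24 - 64*(-1/49) = -109/24 + 64/49 = -3805/1176 ≈ -3.2355)
d(b) = b (d(b) = -3 + (b - 1*(-3)) = -3 + (b + 3) = -3 + (3 + b) = b)
d(k) - 1*(-40645) = -3805/1176 - 1*(-40645) = -3805/1176 + 40645 = 47794715/1176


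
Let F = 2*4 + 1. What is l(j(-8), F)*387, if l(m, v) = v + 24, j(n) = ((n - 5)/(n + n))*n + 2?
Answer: 12771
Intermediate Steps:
F = 9 (F = 8 + 1 = 9)
j(n) = -½ + n/2 (j(n) = ((-5 + n)/((2*n)))*n + 2 = ((-5 + n)*(1/(2*n)))*n + 2 = ((-5 + n)/(2*n))*n + 2 = (-5/2 + n/2) + 2 = -½ + n/2)
l(m, v) = 24 + v
l(j(-8), F)*387 = (24 + 9)*387 = 33*387 = 12771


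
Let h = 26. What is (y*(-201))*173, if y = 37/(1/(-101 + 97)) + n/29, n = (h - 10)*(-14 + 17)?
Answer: 147576612/29 ≈ 5.0888e+6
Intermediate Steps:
n = 48 (n = (26 - 10)*(-14 + 17) = 16*3 = 48)
y = -4244/29 (y = 37/(1/(-101 + 97)) + 48/29 = 37/(1/(-4)) + 48*(1/29) = 37/(-¼) + 48/29 = 37*(-4) + 48/29 = -148 + 48/29 = -4244/29 ≈ -146.34)
(y*(-201))*173 = -4244/29*(-201)*173 = (853044/29)*173 = 147576612/29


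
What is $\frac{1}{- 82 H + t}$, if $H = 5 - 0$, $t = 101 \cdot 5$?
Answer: $\frac{1}{95} \approx 0.010526$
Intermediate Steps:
$t = 505$
$H = 5$ ($H = 5 + 0 = 5$)
$\frac{1}{- 82 H + t} = \frac{1}{\left(-82\right) 5 + 505} = \frac{1}{-410 + 505} = \frac{1}{95}$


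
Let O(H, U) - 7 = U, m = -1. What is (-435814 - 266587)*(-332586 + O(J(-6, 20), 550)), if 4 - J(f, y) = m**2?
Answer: 233217501629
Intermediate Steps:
J(f, y) = 3 (J(f, y) = 4 - 1*(-1)**2 = 4 - 1*1 = 4 - 1 = 3)
O(H, U) = 7 + U
(-435814 - 266587)*(-332586 + O(J(-6, 20), 550)) = (-435814 - 266587)*(-332586 + (7 + 550)) = -702401*(-332586 + 557) = -702401*(-332029) = 233217501629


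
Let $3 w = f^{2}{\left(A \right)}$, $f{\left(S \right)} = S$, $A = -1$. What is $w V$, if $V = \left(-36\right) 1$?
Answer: $-12$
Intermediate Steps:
$V = -36$
$w = \frac{1}{3}$ ($w = \frac{\left(-1\right)^{2}}{3} = \frac{1}{3} \cdot 1 = \frac{1}{3} \approx 0.33333$)
$w V = \frac{1}{3} \left(-36\right) = -12$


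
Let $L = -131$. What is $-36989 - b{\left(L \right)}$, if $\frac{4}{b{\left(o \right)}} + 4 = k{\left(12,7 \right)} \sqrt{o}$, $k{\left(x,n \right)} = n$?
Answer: $- \frac{238024199}{6435} + \frac{28 i \sqrt{131}}{6435} \approx -36989.0 + 0.049802 i$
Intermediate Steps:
$b{\left(o \right)} = \frac{4}{-4 + 7 \sqrt{o}}$
$-36989 - b{\left(L \right)} = -36989 - \frac{4}{-4 + 7 \sqrt{-131}} = -36989 - \frac{4}{-4 + 7 i \sqrt{131}}$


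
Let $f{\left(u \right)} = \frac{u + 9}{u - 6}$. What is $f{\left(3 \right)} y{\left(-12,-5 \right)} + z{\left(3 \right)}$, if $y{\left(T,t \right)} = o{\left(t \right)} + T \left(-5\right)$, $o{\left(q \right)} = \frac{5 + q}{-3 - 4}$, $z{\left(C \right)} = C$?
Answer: $-237$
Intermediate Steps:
$o{\left(q \right)} = - \frac{5}{7} - \frac{q}{7}$ ($o{\left(q \right)} = \frac{5 + q}{-7} = \left(5 + q\right) \left(- \frac{1}{7}\right) = - \frac{5}{7} - \frac{q}{7}$)
$y{\left(T,t \right)} = - \frac{5}{7} - 5 T - \frac{t}{7}$ ($y{\left(T,t \right)} = \left(- \frac{5}{7} - \frac{t}{7}\right) + T \left(-5\right) = \left(- \frac{5}{7} - \frac{t}{7}\right) - 5 T = - \frac{5}{7} - 5 T - \frac{t}{7}$)
$f{\left(u \right)} = \frac{9 + u}{-6 + u}$
$f{\left(3 \right)} y{\left(-12,-5 \right)} + z{\left(3 \right)} = \frac{9 + 3}{-6 + 3} \left(- \frac{5}{7} - -60 - - \frac{5}{7}\right) + 3 = \frac{1}{-3} \cdot 12 \left(- \frac{5}{7} + 60 + \frac{5}{7}\right) + 3 = \left(- \frac{1}{3}\right) 12 \cdot 60 + 3 = \left(-4\right) 60 + 3 = -240 + 3 = -237$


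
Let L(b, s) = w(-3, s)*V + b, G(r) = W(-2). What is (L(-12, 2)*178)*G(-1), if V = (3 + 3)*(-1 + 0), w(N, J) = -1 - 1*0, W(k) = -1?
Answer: 1068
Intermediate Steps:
G(r) = -1
w(N, J) = -1 (w(N, J) = -1 + 0 = -1)
V = -6 (V = 6*(-1) = -6)
L(b, s) = 6 + b (L(b, s) = -1*(-6) + b = 6 + b)
(L(-12, 2)*178)*G(-1) = ((6 - 12)*178)*(-1) = -6*178*(-1) = -1068*(-1) = 1068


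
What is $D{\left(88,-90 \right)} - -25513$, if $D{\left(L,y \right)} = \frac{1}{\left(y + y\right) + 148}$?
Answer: $\frac{816415}{32} \approx 25513.0$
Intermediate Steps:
$D{\left(L,y \right)} = \frac{1}{148 + 2 y}$ ($D{\left(L,y \right)} = \frac{1}{2 y + 148} = \frac{1}{148 + 2 y}$)
$D{\left(88,-90 \right)} - -25513 = \frac{1}{2 \left(74 - 90\right)} - -25513 = \frac{1}{2 \left(-16\right)} + 25513 = \frac{1}{2} \left(- \frac{1}{16}\right) + 25513 = - \frac{1}{32} + 25513 = \frac{816415}{32}$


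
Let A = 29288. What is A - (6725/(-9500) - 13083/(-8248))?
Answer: 22948217073/783560 ≈ 29287.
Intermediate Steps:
A - (6725/(-9500) - 13083/(-8248)) = 29288 - (6725/(-9500) - 13083/(-8248)) = 29288 - (6725*(-1/9500) - 13083*(-1/8248)) = 29288 - (-269/380 + 13083/8248) = 29288 - 1*688207/783560 = 29288 - 688207/783560 = 22948217073/783560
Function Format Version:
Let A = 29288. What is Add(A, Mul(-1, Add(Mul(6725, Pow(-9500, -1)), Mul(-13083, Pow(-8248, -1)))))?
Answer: Rational(22948217073, 783560) ≈ 29287.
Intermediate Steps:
Add(A, Mul(-1, Add(Mul(6725, Pow(-9500, -1)), Mul(-13083, Pow(-8248, -1))))) = Add(29288, Mul(-1, Add(Mul(6725, Pow(-9500, -1)), Mul(-13083, Pow(-8248, -1))))) = Add(29288, Mul(-1, Add(Mul(6725, Rational(-1, 9500)), Mul(-13083, Rational(-1, 8248))))) = Add(29288, Mul(-1, Add(Rational(-269, 380), Rational(13083, 8248)))) = Add(29288, Mul(-1, Rational(688207, 783560))) = Add(29288, Rational(-688207, 783560)) = Rational(22948217073, 783560)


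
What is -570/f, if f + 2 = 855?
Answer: -570/853 ≈ -0.66823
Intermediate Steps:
f = 853 (f = -2 + 855 = 853)
-570/f = -570/853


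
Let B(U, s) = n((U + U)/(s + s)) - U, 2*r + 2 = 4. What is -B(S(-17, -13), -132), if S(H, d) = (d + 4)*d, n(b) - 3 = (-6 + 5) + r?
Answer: 114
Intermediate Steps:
r = 1 (r = -1 + (½)*4 = -1 + 2 = 1)
n(b) = 3 (n(b) = 3 + ((-6 + 5) + 1) = 3 + (-1 + 1) = 3 + 0 = 3)
S(H, d) = d*(4 + d) (S(H, d) = (4 + d)*d = d*(4 + d))
B(U, s) = 3 - U
-B(S(-17, -13), -132) = -(3 - (-13)*(4 - 13)) = -(3 - (-13)*(-9)) = -(3 - 1*117) = -(3 - 117) = -1*(-114) = 114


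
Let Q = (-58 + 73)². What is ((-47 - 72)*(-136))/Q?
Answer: 16184/225 ≈ 71.929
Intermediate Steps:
Q = 225 (Q = 15² = 225)
((-47 - 72)*(-136))/Q = ((-47 - 72)*(-136))/225 = -119*(-136)*(1/225) = 16184*(1/225) = 16184/225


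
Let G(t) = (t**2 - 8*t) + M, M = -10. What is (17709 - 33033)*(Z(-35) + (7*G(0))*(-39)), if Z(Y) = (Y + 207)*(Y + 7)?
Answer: 31965864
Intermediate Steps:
G(t) = -10 + t**2 - 8*t (G(t) = (t**2 - 8*t) - 10 = -10 + t**2 - 8*t)
Z(Y) = (7 + Y)*(207 + Y) (Z(Y) = (207 + Y)*(7 + Y) = (7 + Y)*(207 + Y))
(17709 - 33033)*(Z(-35) + (7*G(0))*(-39)) = (17709 - 33033)*((1449 + (-35)**2 + 214*(-35)) + (7*(-10 + 0**2 - 8*0))*(-39)) = -15324*((1449 + 1225 - 7490) + (7*(-10 + 0 + 0))*(-39)) = -15324*(-4816 + (7*(-10))*(-39)) = -15324*(-4816 - 70*(-39)) = -15324*(-4816 + 2730) = -15324*(-2086) = 31965864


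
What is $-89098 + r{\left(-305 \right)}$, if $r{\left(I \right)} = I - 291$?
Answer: $-89694$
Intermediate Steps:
$r{\left(I \right)} = -291 + I$
$-89098 + r{\left(-305 \right)} = -89098 - 596 = -89694$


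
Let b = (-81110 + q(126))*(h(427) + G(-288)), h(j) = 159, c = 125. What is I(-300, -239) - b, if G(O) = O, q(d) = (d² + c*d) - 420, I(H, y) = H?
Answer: -6437916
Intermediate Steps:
q(d) = -420 + d² + 125*d (q(d) = (d² + 125*d) - 420 = -420 + d² + 125*d)
b = 6437616 (b = (-81110 + (-420 + 126² + 125*126))*(159 - 288) = (-81110 + (-420 + 15876 + 15750))*(-129) = (-81110 + 31206)*(-129) = -49904*(-129) = 6437616)
I(-300, -239) - b = -300 - 1*6437616 = -300 - 6437616 = -6437916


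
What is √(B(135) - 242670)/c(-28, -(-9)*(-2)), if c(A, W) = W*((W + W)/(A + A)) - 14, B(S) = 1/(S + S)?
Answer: -7*I*√1965626970/16110 ≈ -19.264*I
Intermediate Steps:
B(S) = 1/(2*S)
c(A, W) = -14 + W²/A (c(A, W) = W*((2*W)/((2*A))) - 14 = W*((2*W)*(1/(2*A))) - 14 = W*(W/A) - 14 = W²/A - 14 = -14 + W²/A)
√(B(135) - 242670)/c(-28, -(-9)*(-2)) = √((½)/135 - 242670)/(-14 + (-(-9)*(-2))²/(-28)) = √((½)*(1/135) - 242670)/(-14 - (-3*6)²/28) = √(1/270 - 242670)/(-14 - 1/28*(-18)²) = √(-65520899/270)/(-14 - 1/28*324) = (I*√1965626970/90)/(-14 - 81/7) = (I*√1965626970/90)/(-179/7) = (I*√1965626970/90)*(-7/179) = -7*I*√1965626970/16110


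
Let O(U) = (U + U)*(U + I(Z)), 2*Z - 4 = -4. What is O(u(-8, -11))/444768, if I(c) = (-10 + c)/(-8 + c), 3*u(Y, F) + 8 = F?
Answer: 1159/8005824 ≈ 0.00014477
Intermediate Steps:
Z = 0 (Z = 2 + (½)*(-4) = 2 - 2 = 0)
u(Y, F) = -8/3 + F/3
I(c) = (-10 + c)/(-8 + c)
O(U) = 2*U*(5/4 + U) (O(U) = (U + U)*(U + (-10 + 0)/(-8 + 0)) = (2*U)*(U - 10/(-8)) = (2*U)*(U - ⅛*(-10)) = (2*U)*(U + 5/4) = (2*U)*(5/4 + U) = 2*U*(5/4 + U))
O(u(-8, -11))/444768 = ((-8/3 + (⅓)*(-11))*(5 + 4*(-8/3 + (⅓)*(-11)))/2)/444768 = ((-8/3 - 11/3)*(5 + 4*(-8/3 - 11/3))/2)*(1/444768) = ((½)*(-19/3)*(5 + 4*(-19/3)))*(1/444768) = ((½)*(-19/3)*(5 - 76/3))*(1/444768) = ((½)*(-19/3)*(-61/3))*(1/444768) = (1159/18)*(1/444768) = 1159/8005824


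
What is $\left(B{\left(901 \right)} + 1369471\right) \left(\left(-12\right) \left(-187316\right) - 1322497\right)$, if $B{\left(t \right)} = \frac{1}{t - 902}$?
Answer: $1267163743650$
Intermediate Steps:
$B{\left(t \right)} = \frac{1}{-902 + t}$
$\left(B{\left(901 \right)} + 1369471\right) \left(\left(-12\right) \left(-187316\right) - 1322497\right) = \left(\frac{1}{-902 + 901} + 1369471\right) \left(\left(-12\right) \left(-187316\right) - 1322497\right) = \left(\frac{1}{-1} + 1369471\right) \left(2247792 - 1322497\right) = \left(-1 + 1369471\right) 925295 = 1369470 \cdot 925295 = 1267163743650$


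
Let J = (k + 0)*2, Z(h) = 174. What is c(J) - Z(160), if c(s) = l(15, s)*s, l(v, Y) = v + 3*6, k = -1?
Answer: -240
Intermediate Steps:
J = -2 (J = (-1 + 0)*2 = -1*2 = -2)
l(v, Y) = 18 + v (l(v, Y) = v + 18 = 18 + v)
c(s) = 33*s (c(s) = (18 + 15)*s = 33*s)
c(J) - Z(160) = 33*(-2) - 1*174 = -66 - 174 = -240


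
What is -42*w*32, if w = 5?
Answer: -6720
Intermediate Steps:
-42*w*32 = -42*5*32 = -210*32 = -6720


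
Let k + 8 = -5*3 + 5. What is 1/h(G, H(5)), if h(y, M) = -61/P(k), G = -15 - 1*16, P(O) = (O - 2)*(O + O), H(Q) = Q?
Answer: -720/61 ≈ -11.803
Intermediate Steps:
k = -18 (k = -8 + (-5*3 + 5) = -8 + (-15 + 5) = -8 - 10 = -18)
P(O) = 2*O*(-2 + O) (P(O) = (-2 + O)*(2*O) = 2*O*(-2 + O))
G = -31 (G = -15 - 16 = -31)
h(y, M) = -61/720 (h(y, M) = -61*(-1/(36*(-2 - 18))) = -61/(2*(-18)*(-20)) = -61/720)
1/h(G, H(5)) = 1/(-61/720) = -720/61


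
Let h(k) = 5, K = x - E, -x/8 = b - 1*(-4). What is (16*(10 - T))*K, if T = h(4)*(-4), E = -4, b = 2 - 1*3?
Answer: -9600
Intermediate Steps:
b = -1 (b = 2 - 3 = -1)
x = -24 (x = -8*(-1 - 1*(-4)) = -8*(-1 + 4) = -8*3 = -24)
K = -20 (K = -24 - 1*(-4) = -24 + 4 = -20)
T = -20 (T = 5*(-4) = -20)
(16*(10 - T))*K = (16*(10 - 1*(-20)))*(-20) = (16*(10 + 20))*(-20) = (16*30)*(-20) = 480*(-20) = -9600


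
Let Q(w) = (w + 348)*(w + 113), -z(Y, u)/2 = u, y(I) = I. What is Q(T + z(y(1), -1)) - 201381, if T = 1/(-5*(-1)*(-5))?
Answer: -100718499/625 ≈ -1.6115e+5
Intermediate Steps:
z(Y, u) = -2*u
T = -1/25 (T = 1/(5*(-5)) = 1/(-25) = -1/25 ≈ -0.040000)
Q(w) = (113 + w)*(348 + w) (Q(w) = (348 + w)*(113 + w) = (113 + w)*(348 + w))
Q(T + z(y(1), -1)) - 201381 = (39324 + (-1/25 - 2*(-1))² + 461*(-1/25 - 2*(-1))) - 201381 = (39324 + (-1/25 + 2)² + 461*(-1/25 + 2)) - 201381 = (39324 + (49/25)² + 461*(49/25)) - 201381 = (39324 + 2401/625 + 22589/25) - 201381 = 25144626/625 - 201381 = -100718499/625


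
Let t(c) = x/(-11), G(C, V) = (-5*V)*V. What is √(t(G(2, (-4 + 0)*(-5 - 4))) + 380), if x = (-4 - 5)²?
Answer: √45089/11 ≈ 19.304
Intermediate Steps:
x = 81 (x = (-9)² = 81)
G(C, V) = -5*V²
t(c) = -81/11 (t(c) = 81/(-11) = 81*(-1/11) = -81/11)
√(t(G(2, (-4 + 0)*(-5 - 4))) + 380) = √(-81/11 + 380) = √(4099/11) = √45089/11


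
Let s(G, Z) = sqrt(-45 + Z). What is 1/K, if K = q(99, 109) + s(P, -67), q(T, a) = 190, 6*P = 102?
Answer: 95/18106 - I*sqrt(7)/9053 ≈ 0.0052469 - 0.00029225*I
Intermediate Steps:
P = 17 (P = (1/6)*102 = 17)
K = 190 + 4*I*sqrt(7) (K = 190 + sqrt(-45 - 67) = 190 + sqrt(-112) = 190 + 4*I*sqrt(7) ≈ 190.0 + 10.583*I)
1/K = 1/(190 + 4*I*sqrt(7))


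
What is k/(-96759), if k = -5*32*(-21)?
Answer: -1120/32253 ≈ -0.034725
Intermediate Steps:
k = 3360 (k = -160*(-21) = 3360)
k/(-96759) = 3360/(-96759) = 3360*(-1/96759) = -1120/32253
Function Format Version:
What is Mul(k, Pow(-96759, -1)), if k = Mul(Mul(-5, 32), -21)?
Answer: Rational(-1120, 32253) ≈ -0.034725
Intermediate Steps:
k = 3360 (k = Mul(-160, -21) = 3360)
Mul(k, Pow(-96759, -1)) = Mul(3360, Pow(-96759, -1)) = Mul(3360, Rational(-1, 96759)) = Rational(-1120, 32253)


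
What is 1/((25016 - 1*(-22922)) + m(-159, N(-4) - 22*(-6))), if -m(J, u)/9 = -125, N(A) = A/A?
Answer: 1/49063 ≈ 2.0382e-5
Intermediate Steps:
N(A) = 1
m(J, u) = 1125 (m(J, u) = -9*(-125) = 1125)
1/((25016 - 1*(-22922)) + m(-159, N(-4) - 22*(-6))) = 1/((25016 - 1*(-22922)) + 1125) = 1/((25016 + 22922) + 1125) = 1/(47938 + 1125) = 1/49063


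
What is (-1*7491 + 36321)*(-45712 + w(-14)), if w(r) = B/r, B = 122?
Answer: -9226897350/7 ≈ -1.3181e+9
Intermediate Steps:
w(r) = 122/r
(-1*7491 + 36321)*(-45712 + w(-14)) = (-1*7491 + 36321)*(-45712 + 122/(-14)) = (-7491 + 36321)*(-45712 + 122*(-1/14)) = 28830*(-45712 - 61/7) = 28830*(-320045/7) = -9226897350/7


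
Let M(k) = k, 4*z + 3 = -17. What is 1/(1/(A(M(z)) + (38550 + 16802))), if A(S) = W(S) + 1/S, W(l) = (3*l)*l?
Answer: 277134/5 ≈ 55427.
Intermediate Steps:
z = -5 (z = -¾ + (¼)*(-17) = -¾ - 17/4 = -5)
W(l) = 3*l²
A(S) = 1/S + 3*S² (A(S) = 3*S² + 1/S = 1/S + 3*S²)
1/(1/(A(M(z)) + (38550 + 16802))) = 1/(1/((1 + 3*(-5)³)/(-5) + (38550 + 16802))) = 1/(1/(-(1 + 3*(-125))/5 + 55352)) = 1/(1/(-(1 - 375)/5 + 55352)) = 1/(1/(-⅕*(-374) + 55352)) = 1/(1/(374/5 + 55352)) = 1/(1/(277134/5)) = 1/(5/277134) = 277134/5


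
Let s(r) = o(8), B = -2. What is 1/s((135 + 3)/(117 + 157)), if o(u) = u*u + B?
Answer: 1/62 ≈ 0.016129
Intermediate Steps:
o(u) = -2 + u² (o(u) = u*u - 2 = u² - 2 = -2 + u²)
s(r) = 62 (s(r) = -2 + 8² = -2 + 64 = 62)
1/s((135 + 3)/(117 + 157)) = 1/62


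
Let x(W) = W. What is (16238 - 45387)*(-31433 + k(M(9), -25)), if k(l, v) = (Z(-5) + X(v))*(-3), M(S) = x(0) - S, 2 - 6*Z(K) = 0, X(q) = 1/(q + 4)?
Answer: 6413858513/7 ≈ 9.1626e+8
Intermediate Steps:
X(q) = 1/(4 + q)
Z(K) = 1/3 (Z(K) = 1/3 - 1/6*0 = 1/3 + 0 = 1/3)
M(S) = -S (M(S) = 0 - S = -S)
k(l, v) = -1 - 3/(4 + v) (k(l, v) = (1/3 + 1/(4 + v))*(-3) = -1 - 3/(4 + v))
(16238 - 45387)*(-31433 + k(M(9), -25)) = (16238 - 45387)*(-31433 + (-7 - 1*(-25))/(4 - 25)) = -29149*(-31433 + (-7 + 25)/(-21)) = -29149*(-31433 - 1/21*18) = -29149*(-31433 - 6/7) = -29149*(-220037/7) = 6413858513/7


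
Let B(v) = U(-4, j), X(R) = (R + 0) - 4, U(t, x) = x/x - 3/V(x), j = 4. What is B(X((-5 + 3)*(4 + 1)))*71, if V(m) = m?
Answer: 71/4 ≈ 17.750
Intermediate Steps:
U(t, x) = 1 - 3/x (U(t, x) = x/x - 3/x = 1 - 3/x)
X(R) = -4 + R (X(R) = R - 4 = -4 + R)
B(v) = ¼ (B(v) = (-3 + 4)/4 = (¼)*1 = ¼)
B(X((-5 + 3)*(4 + 1)))*71 = (¼)*71 = 71/4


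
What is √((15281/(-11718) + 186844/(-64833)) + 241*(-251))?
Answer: I*√8797088090410410594/12058938 ≈ 245.96*I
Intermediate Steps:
√((15281/(-11718) + 186844/(-64833)) + 241*(-251)) = √((15281*(-1/11718) + 186844*(-1/64833)) - 60491) = √((-2183/1674 - 186844/64833) - 60491) = √(-151435765/36176814 - 60491) = √(-2188523091439/36176814) = I*√8797088090410410594/12058938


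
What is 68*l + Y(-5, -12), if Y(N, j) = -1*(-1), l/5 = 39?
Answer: 13261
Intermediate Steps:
l = 195 (l = 5*39 = 195)
Y(N, j) = 1
68*l + Y(-5, -12) = 68*195 + 1 = 13260 + 1 = 13261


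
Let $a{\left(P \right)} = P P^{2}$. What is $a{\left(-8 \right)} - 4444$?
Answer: $-4956$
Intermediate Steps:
$a{\left(P \right)} = P^{3}$
$a{\left(-8 \right)} - 4444 = \left(-8\right)^{3} - 4444 = -512 - 4444 = -4956$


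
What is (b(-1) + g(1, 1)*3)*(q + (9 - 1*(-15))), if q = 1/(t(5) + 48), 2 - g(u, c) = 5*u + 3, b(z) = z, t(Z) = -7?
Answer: -18715/41 ≈ -456.46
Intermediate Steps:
g(u, c) = -1 - 5*u (g(u, c) = 2 - (5*u + 3) = 2 - (3 + 5*u) = 2 + (-3 - 5*u) = -1 - 5*u)
q = 1/41 (q = 1/(-7 + 48) = 1/41 ≈ 0.024390)
(b(-1) + g(1, 1)*3)*(q + (9 - 1*(-15))) = (-1 + (-1 - 5*1)*3)*(1/41 + (9 - 1*(-15))) = (-1 + (-1 - 5)*3)*(1/41 + (9 + 15)) = (-1 - 6*3)*(1/41 + 24) = (-1 - 18)*(985/41) = -19*985/41 = -18715/41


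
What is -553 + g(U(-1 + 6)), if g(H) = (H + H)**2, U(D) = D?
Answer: -453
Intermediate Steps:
g(H) = 4*H**2 (g(H) = (2*H)**2 = 4*H**2)
-553 + g(U(-1 + 6)) = -553 + 4*(-1 + 6)**2 = -553 + 4*5**2 = -553 + 4*25 = -553 + 100 = -453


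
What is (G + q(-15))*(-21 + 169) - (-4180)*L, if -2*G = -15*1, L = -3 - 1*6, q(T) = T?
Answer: -38730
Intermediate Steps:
L = -9 (L = -3 - 6 = -9)
G = 15/2 (G = -(-15)/2 = -½*(-15) = 15/2 ≈ 7.5000)
(G + q(-15))*(-21 + 169) - (-4180)*L = (15/2 - 15)*(-21 + 169) - (-4180)*(-9) = -15/2*148 - 1*37620 = -1110 - 37620 = -38730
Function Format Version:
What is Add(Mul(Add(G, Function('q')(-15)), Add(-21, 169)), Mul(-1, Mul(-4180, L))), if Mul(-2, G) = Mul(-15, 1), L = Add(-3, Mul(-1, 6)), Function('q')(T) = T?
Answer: -38730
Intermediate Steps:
L = -9 (L = Add(-3, -6) = -9)
G = Rational(15, 2) (G = Mul(Rational(-1, 2), Mul(-15, 1)) = Mul(Rational(-1, 2), -15) = Rational(15, 2) ≈ 7.5000)
Add(Mul(Add(G, Function('q')(-15)), Add(-21, 169)), Mul(-1, Mul(-4180, L))) = Add(Mul(Add(Rational(15, 2), -15), Add(-21, 169)), Mul(-1, Mul(-4180, -9))) = Add(Mul(Rational(-15, 2), 148), Mul(-1, 37620)) = Add(-1110, -37620) = -38730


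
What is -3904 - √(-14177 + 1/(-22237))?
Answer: -3904 - 5*I*√280412083446/22237 ≈ -3904.0 - 119.07*I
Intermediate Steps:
-3904 - √(-14177 + 1/(-22237)) = -3904 - √(-14177 - 1/22237) = -3904 - √(-315253950/22237) = -3904 - 5*I*√280412083446/22237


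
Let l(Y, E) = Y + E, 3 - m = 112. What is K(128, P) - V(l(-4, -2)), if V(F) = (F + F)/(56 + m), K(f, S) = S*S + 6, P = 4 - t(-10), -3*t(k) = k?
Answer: 2966/477 ≈ 6.2180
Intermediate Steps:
t(k) = -k/3
P = 2/3 (P = 4 - (-1)*(-10)/3 = 4 - 1*10/3 = 4 - 10/3 = 2/3 ≈ 0.66667)
K(f, S) = 6 + S**2 (K(f, S) = S**2 + 6 = 6 + S**2)
m = -109 (m = 3 - 1*112 = 3 - 112 = -109)
l(Y, E) = E + Y
V(F) = -2*F/53 (V(F) = (F + F)/(56 - 109) = (2*F)/(-53) = (2*F)*(-1/53) = -2*F/53)
K(128, P) - V(l(-4, -2)) = (6 + (2/3)**2) - (-2)*(-2 - 4)/53 = (6 + 4/9) - (-2)*(-6)/53 = 58/9 - 1*12/53 = 58/9 - 12/53 = 2966/477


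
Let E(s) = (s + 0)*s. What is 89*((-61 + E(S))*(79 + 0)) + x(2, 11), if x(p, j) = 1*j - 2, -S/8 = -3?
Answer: 3620974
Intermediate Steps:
S = 24 (S = -8*(-3) = 24)
x(p, j) = -2 + j (x(p, j) = j - 2 = -2 + j)
E(s) = s**2 (E(s) = s*s = s**2)
89*((-61 + E(S))*(79 + 0)) + x(2, 11) = 89*((-61 + 24**2)*(79 + 0)) + (-2 + 11) = 89*((-61 + 576)*79) + 9 = 89*(515*79) + 9 = 89*40685 + 9 = 3620965 + 9 = 3620974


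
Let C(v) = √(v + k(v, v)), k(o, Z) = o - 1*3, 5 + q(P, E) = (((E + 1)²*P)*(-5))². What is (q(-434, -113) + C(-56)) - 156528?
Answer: 740954531273867 + I*√115 ≈ 7.4095e+14 + 10.724*I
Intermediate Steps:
q(P, E) = -5 + 25*P²*(1 + E)⁴ (q(P, E) = -5 + (((E + 1)²*P)*(-5))² = -5 + (((1 + E)²*P)*(-5))² = -5 + ((P*(1 + E)²)*(-5))² = -5 + (-5*P*(1 + E)²)² = -5 + 25*P²*(1 + E)⁴)
k(o, Z) = -3 + o (k(o, Z) = o - 3 = -3 + o)
C(v) = √(-3 + 2*v) (C(v) = √(v + (-3 + v)) = √(-3 + 2*v))
(q(-434, -113) + C(-56)) - 156528 = ((-5 + 25*(-434)²*(1 - 113)⁴) + √(-3 + 2*(-56))) - 156528 = ((-5 + 25*188356*(-112)⁴) + √(-3 - 112)) - 156528 = ((-5 + 25*188356*157351936) + √(-115)) - 156528 = ((-5 + 740954531430400) + I*√115) - 156528 = (740954531430395 + I*√115) - 156528 = 740954531273867 + I*√115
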